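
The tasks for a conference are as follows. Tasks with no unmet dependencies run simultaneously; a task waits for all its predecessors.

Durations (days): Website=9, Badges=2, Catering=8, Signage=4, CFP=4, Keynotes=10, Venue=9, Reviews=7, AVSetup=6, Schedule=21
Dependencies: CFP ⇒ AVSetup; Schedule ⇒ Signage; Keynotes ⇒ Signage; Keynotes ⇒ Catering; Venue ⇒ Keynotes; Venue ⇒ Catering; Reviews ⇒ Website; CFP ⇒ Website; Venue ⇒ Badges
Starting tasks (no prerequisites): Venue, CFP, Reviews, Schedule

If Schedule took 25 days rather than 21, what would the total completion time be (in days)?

The binding path is Venue→Keynotes→Catering = 9+10+8 = 27; finish at 27 days.
Schedule has 2 days of float (longest path through it is 25).
The binding chain switches to Schedule→Signage = 25+4 = 29; finish 29 days.

29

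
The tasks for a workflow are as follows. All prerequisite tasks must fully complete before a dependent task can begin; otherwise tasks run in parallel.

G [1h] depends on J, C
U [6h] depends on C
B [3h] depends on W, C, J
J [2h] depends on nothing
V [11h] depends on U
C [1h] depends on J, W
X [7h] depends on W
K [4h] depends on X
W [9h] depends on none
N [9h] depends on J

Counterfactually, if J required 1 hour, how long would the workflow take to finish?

27

Critical path before the change: W→C→U→V = 9+1+6+11 = 27 giving 27 hours.
J is off the critical path — its longest chain is 20 hours, giving 7 of slack.
The critical path is still W→C→U→V; finish is now 27 hours.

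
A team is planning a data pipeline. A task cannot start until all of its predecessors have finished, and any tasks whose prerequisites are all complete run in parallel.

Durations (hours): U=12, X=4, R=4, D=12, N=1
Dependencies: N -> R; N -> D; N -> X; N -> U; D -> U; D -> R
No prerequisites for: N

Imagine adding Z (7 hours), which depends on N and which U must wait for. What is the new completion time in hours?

25

Originally the data pipeline takes 25 hours.
With Z inserted, U now waits for max(D, N, Z).
New critical path: N→D→U = 1+12+12 = 25 ⇒ 25 hours.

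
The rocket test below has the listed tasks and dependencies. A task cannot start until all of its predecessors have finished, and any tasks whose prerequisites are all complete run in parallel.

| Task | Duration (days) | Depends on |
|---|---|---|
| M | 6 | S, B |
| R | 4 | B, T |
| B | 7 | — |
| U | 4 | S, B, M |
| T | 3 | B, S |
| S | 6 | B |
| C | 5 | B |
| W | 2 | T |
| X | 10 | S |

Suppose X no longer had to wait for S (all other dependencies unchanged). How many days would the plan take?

23

Before: longest chain B→S→M→U = 7+6+6+4 = 23, finish 23.
Without S→X, X's earliest start moves from 13 to 0.
After: B→S→M→U = 7+6+6+4 = 23 → 23 days.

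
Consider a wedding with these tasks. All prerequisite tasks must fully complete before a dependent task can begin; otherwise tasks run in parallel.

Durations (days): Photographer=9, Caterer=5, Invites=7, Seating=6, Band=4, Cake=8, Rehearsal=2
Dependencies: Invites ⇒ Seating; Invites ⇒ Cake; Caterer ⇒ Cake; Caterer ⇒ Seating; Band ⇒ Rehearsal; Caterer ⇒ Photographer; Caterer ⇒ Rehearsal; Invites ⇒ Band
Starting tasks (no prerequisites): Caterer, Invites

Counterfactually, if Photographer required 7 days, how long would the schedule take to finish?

Actual critical path: Invites→Cake = 7+8 = 15 ⇒ 15 days.
Photographer is off the critical path — its longest chain is 14 days, giving 1 of slack.
No other chain overtakes it, so the finish is 15 days.

15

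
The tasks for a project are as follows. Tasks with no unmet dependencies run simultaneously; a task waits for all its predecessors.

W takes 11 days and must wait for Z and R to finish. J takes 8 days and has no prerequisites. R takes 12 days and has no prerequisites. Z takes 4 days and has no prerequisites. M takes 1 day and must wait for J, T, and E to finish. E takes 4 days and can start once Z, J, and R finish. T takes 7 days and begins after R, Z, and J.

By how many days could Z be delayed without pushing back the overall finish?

8

R→W = 12+11 = 23 sets the makespan at 23 days.
The longest chain containing Z totals 15 days.
So Z can slip 12 − 4 = 8 days.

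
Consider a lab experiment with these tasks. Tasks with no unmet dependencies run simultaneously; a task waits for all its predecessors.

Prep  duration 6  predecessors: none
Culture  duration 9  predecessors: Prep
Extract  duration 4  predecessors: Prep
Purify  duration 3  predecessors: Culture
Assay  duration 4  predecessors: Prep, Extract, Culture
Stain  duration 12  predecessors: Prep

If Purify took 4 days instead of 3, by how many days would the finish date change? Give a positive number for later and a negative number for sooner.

0

Actual critical path: Prep→Culture→Assay = 6+9+4 = 19 ⇒ 19 days.
Purify has 1 day of float (longest path through it is 18).
New critical path: Prep→Culture→Purify = 6+9+4 = 19 ⇒ 19 days.
Change in finish: 19 − 19 = +0 days.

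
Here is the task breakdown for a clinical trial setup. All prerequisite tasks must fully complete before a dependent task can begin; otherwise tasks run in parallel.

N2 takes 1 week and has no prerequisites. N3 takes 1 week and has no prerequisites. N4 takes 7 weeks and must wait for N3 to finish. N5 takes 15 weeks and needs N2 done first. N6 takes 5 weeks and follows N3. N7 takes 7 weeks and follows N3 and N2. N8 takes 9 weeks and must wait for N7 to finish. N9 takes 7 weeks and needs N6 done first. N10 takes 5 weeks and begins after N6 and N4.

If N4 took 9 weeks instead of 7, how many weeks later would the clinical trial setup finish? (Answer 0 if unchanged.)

The binding path is N2→N7→N8 = 1+7+9 = 17; finish at 17 weeks.
N4 is off the critical path — its longest chain is 13 weeks, giving 4 of slack.
That remains the longest chain; total 17 weeks.
Change in finish: 17 − 17 = +0 weeks.

0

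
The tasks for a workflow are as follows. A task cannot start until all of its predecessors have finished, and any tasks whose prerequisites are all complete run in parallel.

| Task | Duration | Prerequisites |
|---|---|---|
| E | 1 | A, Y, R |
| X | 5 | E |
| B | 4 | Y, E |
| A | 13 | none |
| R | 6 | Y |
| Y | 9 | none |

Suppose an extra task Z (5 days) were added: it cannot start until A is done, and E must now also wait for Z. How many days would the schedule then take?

24

Originally the schedule takes 21 days.
With Z inserted, E now waits for max(A, Y, R, Z).
New critical path: A→Z→E→X = 13+5+1+5 = 24 ⇒ 24 days.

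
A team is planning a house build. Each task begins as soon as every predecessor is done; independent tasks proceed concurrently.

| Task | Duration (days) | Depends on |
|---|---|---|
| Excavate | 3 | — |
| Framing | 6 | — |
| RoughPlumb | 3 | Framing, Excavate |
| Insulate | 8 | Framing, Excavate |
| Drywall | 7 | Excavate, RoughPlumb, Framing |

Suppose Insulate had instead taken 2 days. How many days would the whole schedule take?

16

Critical path before the change: Framing→RoughPlumb→Drywall = 6+3+7 = 16 giving 16 days.
Insulate is off the critical path — its longest chain is 14 days, giving 2 of slack.
No other chain overtakes it, so the finish is 16 days.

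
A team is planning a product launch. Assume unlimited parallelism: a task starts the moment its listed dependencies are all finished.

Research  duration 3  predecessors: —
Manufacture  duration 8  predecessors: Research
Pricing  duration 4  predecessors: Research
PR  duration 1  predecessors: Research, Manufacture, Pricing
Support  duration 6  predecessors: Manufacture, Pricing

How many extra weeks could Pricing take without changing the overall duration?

The longest chain is Research→Manufacture→Support = 3+8+6 = 17; overall finish 17 weeks.
The longest chain containing Pricing totals 13 weeks.
Slack of Pricing = 7 − 3 = 4 weeks.

4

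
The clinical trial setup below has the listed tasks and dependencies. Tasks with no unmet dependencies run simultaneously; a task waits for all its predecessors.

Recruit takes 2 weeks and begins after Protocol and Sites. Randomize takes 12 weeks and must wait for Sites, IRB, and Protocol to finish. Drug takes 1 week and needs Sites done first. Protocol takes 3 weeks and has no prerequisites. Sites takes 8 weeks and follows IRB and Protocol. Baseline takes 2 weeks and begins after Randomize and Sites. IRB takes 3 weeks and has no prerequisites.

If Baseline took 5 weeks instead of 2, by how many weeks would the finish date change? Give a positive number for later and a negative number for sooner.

As given, the longest chain is Protocol→Sites→Randomize→Baseline = 3+8+12+2 = 25, so the finish is 25 weeks.
Baseline is on the critical path; changing it to 5 makes that path 28 weeks.
That remains the longest chain; total 28 weeks.
Change in finish: 28 − 25 = +3 weeks.

3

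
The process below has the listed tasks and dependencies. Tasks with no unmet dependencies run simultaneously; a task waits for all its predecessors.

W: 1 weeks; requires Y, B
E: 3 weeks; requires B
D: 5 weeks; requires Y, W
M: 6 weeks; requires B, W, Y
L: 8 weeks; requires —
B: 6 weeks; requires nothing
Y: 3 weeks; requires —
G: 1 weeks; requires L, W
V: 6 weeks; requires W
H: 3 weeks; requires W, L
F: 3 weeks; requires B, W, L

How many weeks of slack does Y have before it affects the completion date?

3

The longest chain is B→W→M = 6+1+6 = 13; overall finish 13 weeks.
Y finishes as early as 3 and must finish by 6.
Slack of Y = 3 − 0 = 3 weeks.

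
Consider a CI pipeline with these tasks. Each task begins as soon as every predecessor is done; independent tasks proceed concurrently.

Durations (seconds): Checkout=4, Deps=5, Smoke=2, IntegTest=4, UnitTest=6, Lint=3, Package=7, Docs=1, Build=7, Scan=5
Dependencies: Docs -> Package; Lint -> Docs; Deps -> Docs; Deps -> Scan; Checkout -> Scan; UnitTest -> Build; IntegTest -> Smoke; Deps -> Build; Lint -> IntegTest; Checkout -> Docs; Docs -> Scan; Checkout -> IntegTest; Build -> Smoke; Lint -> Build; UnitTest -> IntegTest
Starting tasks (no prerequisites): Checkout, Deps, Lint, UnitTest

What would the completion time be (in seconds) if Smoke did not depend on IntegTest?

15

With the dependency in place, UnitTest→Build→Smoke = 6+7+2 = 15 sets the finish at 15 seconds.
Dropping IntegTest→Smoke doesn't change Smoke's earliest start (13); another predecessor still binds.
New critical path: UnitTest→Build→Smoke = 6+7+2 = 15 ⇒ 15 seconds.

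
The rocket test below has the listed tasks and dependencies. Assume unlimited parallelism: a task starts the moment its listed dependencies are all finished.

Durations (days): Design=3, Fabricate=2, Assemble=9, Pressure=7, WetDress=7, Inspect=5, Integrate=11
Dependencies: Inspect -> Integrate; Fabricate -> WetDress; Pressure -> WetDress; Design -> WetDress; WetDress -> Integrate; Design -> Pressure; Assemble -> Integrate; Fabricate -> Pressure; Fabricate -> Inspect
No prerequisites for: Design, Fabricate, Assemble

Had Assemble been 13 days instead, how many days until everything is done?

28

Baseline: Design→Pressure→WetDress→Integrate = 3+7+7+11 = 28 → 28 days.
Assemble has 8 days of float (longest path through it is 20).
The critical path is still Design→Pressure→WetDress→Integrate; finish is now 28 days.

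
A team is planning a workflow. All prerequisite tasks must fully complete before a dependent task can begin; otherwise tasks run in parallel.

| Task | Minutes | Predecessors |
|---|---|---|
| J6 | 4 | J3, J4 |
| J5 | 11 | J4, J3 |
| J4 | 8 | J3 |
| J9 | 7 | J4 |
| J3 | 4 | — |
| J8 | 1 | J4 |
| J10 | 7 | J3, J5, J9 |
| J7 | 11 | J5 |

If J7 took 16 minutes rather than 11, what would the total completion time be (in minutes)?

39

Actual critical path: J3→J4→J5→J7 = 4+8+11+11 = 34 ⇒ 34 minutes.
J7 is on the critical path; changing it to 16 makes that path 39 minutes.
That remains the longest chain; total 39 minutes.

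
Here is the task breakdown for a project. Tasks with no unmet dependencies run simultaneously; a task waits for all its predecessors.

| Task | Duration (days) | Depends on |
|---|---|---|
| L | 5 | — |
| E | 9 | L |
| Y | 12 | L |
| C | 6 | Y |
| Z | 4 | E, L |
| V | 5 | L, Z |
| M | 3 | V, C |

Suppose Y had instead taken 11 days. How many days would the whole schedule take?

26

Baseline: L→Y→C→M = 5+12+6+3 = 26 → 26 days.
Since Y is critical, the -1 change carries straight to that chain (now 25 days).
New critical path: L→E→Z→V→M = 5+9+4+5+3 = 26 ⇒ 26 days.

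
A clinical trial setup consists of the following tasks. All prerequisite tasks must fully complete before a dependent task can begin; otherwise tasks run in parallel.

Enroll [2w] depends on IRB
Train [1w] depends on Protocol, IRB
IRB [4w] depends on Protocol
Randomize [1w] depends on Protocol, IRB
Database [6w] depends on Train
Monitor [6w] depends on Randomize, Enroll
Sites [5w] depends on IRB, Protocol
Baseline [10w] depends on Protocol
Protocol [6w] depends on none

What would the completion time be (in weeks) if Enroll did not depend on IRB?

Original critical path: Protocol→IRB→Enroll→Monitor = 6+4+2+6 = 18 ⇒ 18 weeks.
Without IRB→Enroll, Enroll's earliest start moves from 10 to 0.
New critical path: Protocol→IRB→Train→Database = 6+4+1+6 = 17 ⇒ 17 weeks.

17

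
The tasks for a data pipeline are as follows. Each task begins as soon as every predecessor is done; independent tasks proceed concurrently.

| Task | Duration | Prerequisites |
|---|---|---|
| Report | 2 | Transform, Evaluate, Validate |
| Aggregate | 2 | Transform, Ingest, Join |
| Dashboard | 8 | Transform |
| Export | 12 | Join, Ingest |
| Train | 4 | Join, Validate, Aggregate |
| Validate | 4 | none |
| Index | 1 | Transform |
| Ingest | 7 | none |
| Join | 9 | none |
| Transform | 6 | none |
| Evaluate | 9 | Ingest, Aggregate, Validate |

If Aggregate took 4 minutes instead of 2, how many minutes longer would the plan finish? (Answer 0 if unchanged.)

2

Baseline: Join→Aggregate→Evaluate→Report = 9+2+9+2 = 22 → 22 minutes.
Aggregate is on the critical path; changing it to 4 makes that path 24 minutes.
The critical path is still Join→Aggregate→Evaluate→Report; finish is now 24 minutes.
Change in finish: 24 − 22 = +2 minutes.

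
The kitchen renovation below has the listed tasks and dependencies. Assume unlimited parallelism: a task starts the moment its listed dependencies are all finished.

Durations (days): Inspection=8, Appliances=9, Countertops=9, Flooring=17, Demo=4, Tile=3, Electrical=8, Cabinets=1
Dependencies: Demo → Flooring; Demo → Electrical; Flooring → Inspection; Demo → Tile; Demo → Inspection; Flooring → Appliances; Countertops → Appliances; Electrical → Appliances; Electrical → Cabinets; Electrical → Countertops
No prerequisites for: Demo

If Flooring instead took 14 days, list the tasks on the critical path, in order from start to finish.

Demo, Electrical, Countertops, Appliances

Actual critical path: Demo→Flooring→Appliances = 4+17+9 = 30 ⇒ 30 days.
Flooring lies on that path, so at 14 days the path becomes 27 days.
New critical path: Demo→Electrical→Countertops→Appliances = 4+8+9+9 = 30 ⇒ 30 days.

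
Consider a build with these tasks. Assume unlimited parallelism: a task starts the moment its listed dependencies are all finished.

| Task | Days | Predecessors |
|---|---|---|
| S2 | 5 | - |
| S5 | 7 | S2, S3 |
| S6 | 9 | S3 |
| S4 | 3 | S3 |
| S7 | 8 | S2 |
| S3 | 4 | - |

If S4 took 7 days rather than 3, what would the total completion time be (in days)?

Critical path before the change: S2→S7 = 5+8 = 13 giving 13 days.
S4 has 6 days of float (longest path through it is 7).
No other chain overtakes it, so the finish is 13 days.

13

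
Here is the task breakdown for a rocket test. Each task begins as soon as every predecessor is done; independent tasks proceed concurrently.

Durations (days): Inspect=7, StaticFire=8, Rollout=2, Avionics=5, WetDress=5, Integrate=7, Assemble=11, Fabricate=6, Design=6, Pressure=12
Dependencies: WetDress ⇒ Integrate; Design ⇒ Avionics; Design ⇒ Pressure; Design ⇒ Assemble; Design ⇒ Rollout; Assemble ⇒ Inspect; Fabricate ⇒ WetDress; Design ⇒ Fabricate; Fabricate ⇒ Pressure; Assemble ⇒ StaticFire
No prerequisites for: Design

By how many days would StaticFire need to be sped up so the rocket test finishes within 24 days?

Current finish: 25 days; target: 24.
StaticFire is on every critical path, so each day cut from StaticFire cuts the finish by one (this holds down to a finish of 24).
Need 25 − 24 = 1 day off StaticFire → StaticFire becomes 7 days, finish becomes 24.

1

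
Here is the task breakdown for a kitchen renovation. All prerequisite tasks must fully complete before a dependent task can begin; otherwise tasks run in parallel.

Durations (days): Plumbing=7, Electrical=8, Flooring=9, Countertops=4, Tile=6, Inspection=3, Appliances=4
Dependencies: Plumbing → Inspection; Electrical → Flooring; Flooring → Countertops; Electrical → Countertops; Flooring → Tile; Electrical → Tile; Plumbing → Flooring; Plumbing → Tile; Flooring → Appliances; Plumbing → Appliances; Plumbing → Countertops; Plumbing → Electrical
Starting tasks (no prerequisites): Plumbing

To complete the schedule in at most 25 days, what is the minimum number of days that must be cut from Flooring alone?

Current finish: 30 days; target: 25.
Flooring is on every critical path, so each day cut from Flooring cuts the finish by one (this holds down to a finish of 22).
Need 30 − 25 = 5 days off Flooring → Flooring becomes 4 days, finish becomes 25.

5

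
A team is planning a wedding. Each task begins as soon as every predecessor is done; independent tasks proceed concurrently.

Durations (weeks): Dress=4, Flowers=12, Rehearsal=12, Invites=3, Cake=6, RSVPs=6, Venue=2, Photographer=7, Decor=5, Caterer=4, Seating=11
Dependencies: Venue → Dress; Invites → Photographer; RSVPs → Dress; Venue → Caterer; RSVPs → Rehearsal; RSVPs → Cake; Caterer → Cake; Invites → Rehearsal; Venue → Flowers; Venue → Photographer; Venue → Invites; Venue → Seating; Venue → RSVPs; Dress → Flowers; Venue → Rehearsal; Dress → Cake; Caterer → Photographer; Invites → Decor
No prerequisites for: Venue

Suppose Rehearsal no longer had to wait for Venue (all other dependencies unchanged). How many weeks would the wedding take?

Original critical path: Venue→RSVPs→Dress→Flowers = 2+6+4+12 = 24 ⇒ 24 weeks.
Dropping Venue→Rehearsal doesn't change Rehearsal's earliest start (8); another predecessor still binds.
After: Venue→RSVPs→Dress→Flowers = 2+6+4+12 = 24 → 24 weeks.

24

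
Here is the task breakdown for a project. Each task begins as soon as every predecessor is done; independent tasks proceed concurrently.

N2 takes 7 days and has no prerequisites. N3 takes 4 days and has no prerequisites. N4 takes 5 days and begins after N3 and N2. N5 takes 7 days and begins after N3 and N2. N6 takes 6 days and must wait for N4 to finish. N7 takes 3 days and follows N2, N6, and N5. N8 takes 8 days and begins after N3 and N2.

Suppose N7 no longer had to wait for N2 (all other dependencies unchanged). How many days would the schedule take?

Original critical path: N2→N4→N6→N7 = 7+5+6+3 = 21 ⇒ 21 days.
Dropping N2→N7 doesn't change N7's earliest start (18); another predecessor still binds.
After: N2→N4→N6→N7 = 7+5+6+3 = 21 → 21 days.

21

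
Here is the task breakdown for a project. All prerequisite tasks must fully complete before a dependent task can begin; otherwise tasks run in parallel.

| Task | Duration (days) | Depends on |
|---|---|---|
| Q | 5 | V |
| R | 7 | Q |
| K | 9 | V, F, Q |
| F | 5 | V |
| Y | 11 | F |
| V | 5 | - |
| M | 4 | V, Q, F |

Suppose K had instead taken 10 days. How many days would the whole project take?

21

Critical path before the change: V→F→Y = 5+5+11 = 21 giving 21 days.
The longest path through K is only 19 days, so K has float 2.
No other chain overtakes it, so the finish is 21 days.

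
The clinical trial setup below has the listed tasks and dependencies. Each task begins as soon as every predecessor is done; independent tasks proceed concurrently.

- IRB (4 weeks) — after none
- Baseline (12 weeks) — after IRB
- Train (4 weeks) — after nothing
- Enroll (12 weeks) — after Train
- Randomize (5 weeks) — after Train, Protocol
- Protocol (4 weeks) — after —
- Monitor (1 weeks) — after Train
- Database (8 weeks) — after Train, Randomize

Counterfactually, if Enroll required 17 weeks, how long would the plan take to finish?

21

Critical path before the change: Protocol→Randomize→Database = 4+5+8 = 17 giving 17 weeks.
The longest path through Enroll is only 16 weeks, so Enroll has float 1.
Now Train→Enroll = 4+17 = 21 is longest, so the finish becomes 21 weeks.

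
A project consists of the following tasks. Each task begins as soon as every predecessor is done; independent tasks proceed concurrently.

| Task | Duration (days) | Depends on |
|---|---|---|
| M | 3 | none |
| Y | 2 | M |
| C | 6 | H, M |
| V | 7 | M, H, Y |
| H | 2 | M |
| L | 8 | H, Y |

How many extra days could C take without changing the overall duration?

M→H→L = 3+2+8 = 13 sets the makespan at 13 days.
Longest path through C: 11 days (earliest finish 11, latest finish 13).
Slack of C = 7 − 5 = 2 days.

2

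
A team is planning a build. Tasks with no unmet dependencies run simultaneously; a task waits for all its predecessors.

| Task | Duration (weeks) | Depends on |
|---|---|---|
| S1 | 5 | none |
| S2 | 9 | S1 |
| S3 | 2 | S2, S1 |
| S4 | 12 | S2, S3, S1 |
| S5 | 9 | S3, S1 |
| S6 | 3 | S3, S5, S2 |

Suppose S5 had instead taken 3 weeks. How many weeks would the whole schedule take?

Actual critical path: S1→S2→S3→S5→S6 = 5+9+2+9+3 = 28 ⇒ 28 weeks.
S5 is on the critical path; changing it to 3 makes that path 22 weeks.
Now S1→S2→S3→S4 = 5+9+2+12 = 28 is longest, so the finish becomes 28 weeks.

28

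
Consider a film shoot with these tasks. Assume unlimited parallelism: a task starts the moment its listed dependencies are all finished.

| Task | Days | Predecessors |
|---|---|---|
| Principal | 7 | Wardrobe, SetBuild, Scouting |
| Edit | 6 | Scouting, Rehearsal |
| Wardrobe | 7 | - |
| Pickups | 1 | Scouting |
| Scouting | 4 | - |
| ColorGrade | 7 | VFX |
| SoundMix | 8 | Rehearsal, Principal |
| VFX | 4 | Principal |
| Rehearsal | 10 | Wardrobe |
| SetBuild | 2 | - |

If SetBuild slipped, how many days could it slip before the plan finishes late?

5

The longest chain is Wardrobe→Rehearsal→SoundMix = 7+10+8 = 25; overall finish 25 days.
Longest path through SetBuild: 20 days (earliest finish 2, latest finish 7).
So SetBuild can slip 7 − 2 = 5 days.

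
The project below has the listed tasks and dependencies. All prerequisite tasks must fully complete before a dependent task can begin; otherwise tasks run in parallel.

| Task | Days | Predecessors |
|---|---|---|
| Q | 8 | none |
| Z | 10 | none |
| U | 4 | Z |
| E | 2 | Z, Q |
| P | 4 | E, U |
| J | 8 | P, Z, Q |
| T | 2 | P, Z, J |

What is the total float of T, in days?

Z→U→P→J→T = 10+4+4+8+2 = 28 sets the makespan at 28 days.
The longest chain containing T totals 28 days.
Slack of T = 26 − 26 = 0 days.

0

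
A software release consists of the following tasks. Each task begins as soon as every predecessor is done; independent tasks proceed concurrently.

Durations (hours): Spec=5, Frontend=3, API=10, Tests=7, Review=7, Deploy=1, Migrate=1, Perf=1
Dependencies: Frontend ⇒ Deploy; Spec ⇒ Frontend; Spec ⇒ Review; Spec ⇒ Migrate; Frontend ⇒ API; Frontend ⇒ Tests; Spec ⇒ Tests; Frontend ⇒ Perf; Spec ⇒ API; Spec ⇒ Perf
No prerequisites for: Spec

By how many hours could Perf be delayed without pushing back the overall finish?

Critical path: Spec→Frontend→API = 5+3+10 = 18, so the finish is 18 hours.
Perf finishes as early as 9 and must finish by 18.
So Perf can slip 18 − 9 = 9 hours.

9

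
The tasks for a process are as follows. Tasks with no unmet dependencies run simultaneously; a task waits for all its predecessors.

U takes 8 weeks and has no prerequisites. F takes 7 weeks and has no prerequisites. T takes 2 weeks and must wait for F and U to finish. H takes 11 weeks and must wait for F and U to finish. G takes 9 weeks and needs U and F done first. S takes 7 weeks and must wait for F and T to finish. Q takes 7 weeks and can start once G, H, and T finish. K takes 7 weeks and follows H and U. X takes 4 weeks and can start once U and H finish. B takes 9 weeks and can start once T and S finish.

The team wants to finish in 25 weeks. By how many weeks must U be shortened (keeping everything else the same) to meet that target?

Current finish: 26 weeks; target: 25.
U is on every critical path, so each week cut from U cuts the finish by one (this holds down to a finish of 25).
Need 26 − 25 = 1 week off U → U becomes 7 weeks, finish becomes 25.

1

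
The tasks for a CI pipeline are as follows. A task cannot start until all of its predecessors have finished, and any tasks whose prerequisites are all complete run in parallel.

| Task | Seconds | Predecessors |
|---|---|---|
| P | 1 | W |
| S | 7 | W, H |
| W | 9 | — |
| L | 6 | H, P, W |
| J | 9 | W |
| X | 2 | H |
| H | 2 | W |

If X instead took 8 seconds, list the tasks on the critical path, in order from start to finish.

W, H, X

Critical path before the change: W→J = 9+9 = 18 giving 18 seconds.
The longest path through X is only 13 seconds, so X has float 5.
New critical path: W→H→X = 9+2+8 = 19 ⇒ 19 seconds.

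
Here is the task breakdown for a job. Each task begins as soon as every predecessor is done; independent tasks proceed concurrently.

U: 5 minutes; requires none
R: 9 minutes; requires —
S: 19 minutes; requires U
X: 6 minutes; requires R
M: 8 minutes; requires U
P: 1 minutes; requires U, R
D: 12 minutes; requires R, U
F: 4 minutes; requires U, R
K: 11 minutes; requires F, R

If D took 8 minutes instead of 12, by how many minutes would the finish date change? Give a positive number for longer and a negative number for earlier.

The binding path is U→S = 5+19 = 24; finish at 24 minutes.
D has 3 minutes of float (longest path through it is 21).
That remains the longest chain; total 24 minutes.
Change in finish: 24 − 24 = +0 minutes.

0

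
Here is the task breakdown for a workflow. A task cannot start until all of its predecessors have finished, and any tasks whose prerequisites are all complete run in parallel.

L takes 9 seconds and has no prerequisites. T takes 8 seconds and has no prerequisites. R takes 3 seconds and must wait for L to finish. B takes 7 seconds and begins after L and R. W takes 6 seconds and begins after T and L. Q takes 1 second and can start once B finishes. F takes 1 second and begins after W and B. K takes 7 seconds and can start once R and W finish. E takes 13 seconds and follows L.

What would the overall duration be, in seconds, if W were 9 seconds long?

25

The binding path is L→W→K = 9+6+7 = 22; finish at 22 seconds.
W is on the critical path; changing it to 9 makes that path 25 seconds.
That remains the longest chain; total 25 seconds.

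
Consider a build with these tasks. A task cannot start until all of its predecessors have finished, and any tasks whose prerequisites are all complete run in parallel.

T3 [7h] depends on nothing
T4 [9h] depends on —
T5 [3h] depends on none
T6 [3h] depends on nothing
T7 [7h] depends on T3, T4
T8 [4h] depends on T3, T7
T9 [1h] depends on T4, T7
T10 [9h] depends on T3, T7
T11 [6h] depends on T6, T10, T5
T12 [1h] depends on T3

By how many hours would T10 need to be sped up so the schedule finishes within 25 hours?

Current finish: 31 hours; target: 25.
T10 is on every critical path, so each hour cut from T10 cuts the finish by one (this holds down to a finish of 23).
Need 31 − 25 = 6 hours off T10 → T10 becomes 3 hours, finish becomes 25.

6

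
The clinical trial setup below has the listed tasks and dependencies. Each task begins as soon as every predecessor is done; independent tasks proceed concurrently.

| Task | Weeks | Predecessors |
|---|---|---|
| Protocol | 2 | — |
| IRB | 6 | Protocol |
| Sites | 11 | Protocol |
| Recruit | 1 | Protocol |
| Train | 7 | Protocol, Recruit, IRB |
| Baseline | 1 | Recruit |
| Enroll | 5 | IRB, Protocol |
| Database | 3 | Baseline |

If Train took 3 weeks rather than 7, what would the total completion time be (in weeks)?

As given, the longest chain is Protocol→IRB→Train = 2+6+7 = 15, so the finish is 15 weeks.
Train is on the critical path; changing it to 3 makes that path 11 weeks.
New critical path: Protocol→IRB→Enroll = 2+6+5 = 13 ⇒ 13 weeks.

13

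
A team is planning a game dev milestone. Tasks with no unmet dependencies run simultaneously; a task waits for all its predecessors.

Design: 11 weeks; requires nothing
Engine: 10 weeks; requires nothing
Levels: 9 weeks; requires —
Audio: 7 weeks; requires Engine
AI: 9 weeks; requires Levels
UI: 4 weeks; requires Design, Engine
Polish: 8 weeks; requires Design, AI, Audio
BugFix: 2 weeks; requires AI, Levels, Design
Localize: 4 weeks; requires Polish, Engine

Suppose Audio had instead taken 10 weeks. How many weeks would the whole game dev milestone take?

32

Critical path before the change: Levels→AI→Polish→Localize = 9+9+8+4 = 30 giving 30 weeks.
Audio has 1 week of float (longest path through it is 29).
New critical path: Engine→Audio→Polish→Localize = 10+10+8+4 = 32 ⇒ 32 weeks.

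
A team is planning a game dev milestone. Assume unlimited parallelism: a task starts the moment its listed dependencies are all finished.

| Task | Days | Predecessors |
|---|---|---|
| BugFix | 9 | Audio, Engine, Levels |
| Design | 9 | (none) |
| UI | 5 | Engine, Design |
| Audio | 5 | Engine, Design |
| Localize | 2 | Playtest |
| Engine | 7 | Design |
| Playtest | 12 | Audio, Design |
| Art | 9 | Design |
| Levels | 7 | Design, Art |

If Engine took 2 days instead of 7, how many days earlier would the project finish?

Baseline: Design→Engine→Audio→Playtest→Localize = 9+7+5+12+2 = 35 → 35 days.
Engine is on the critical path; changing it to 2 makes that path 30 days.
Now Design→Art→Levels→BugFix = 9+9+7+9 = 34 is longest, so the finish becomes 34 days.
Change in finish: 34 − 35 = -1 days.

1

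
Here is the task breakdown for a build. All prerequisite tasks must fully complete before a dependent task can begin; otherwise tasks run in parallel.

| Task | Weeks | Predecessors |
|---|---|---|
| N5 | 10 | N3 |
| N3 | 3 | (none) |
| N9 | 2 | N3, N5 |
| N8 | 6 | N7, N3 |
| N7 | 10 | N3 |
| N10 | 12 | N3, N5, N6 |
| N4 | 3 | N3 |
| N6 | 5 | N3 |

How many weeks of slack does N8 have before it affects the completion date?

6

N3→N5→N10 = 3+10+12 = 25 sets the makespan at 25 weeks.
Longest path through N8: 19 weeks (earliest finish 19, latest finish 25).
Slack of N8 = 19 − 13 = 6 weeks.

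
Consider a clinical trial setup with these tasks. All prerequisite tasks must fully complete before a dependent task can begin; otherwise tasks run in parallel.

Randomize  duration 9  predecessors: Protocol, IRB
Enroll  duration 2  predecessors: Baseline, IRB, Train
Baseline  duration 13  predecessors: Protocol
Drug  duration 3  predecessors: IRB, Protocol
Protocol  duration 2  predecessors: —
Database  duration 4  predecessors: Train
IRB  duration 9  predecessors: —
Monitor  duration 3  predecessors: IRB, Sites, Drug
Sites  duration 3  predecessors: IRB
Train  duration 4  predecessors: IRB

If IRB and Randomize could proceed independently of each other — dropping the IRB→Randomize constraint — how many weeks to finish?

Original critical path: IRB→Randomize = 9+9 = 18 ⇒ 18 weeks.
Without IRB→Randomize, Randomize's earliest start moves from 9 to 2.
After: Protocol→Baseline→Enroll = 2+13+2 = 17 → 17 weeks.

17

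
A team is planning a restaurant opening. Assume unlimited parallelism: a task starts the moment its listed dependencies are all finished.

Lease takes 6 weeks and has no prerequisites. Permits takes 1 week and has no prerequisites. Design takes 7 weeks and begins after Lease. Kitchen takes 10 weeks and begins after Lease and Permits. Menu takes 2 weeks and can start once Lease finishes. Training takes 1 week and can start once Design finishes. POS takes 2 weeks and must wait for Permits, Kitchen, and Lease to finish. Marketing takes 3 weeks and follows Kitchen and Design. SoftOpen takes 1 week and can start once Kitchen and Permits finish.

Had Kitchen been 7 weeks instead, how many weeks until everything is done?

16

Baseline: Lease→Kitchen→Marketing = 6+10+3 = 19 → 19 weeks.
Since Kitchen is critical, the -3 change carries straight to that chain (now 16 weeks).
New critical path: Lease→Design→Marketing = 6+7+3 = 16 ⇒ 16 weeks.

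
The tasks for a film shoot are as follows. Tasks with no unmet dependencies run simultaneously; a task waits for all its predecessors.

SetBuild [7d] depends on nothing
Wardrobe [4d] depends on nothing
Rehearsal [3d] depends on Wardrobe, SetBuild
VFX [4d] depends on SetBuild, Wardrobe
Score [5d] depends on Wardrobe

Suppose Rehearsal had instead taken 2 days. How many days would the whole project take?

11

Critical path before the change: SetBuild→VFX = 7+4 = 11 giving 11 days.
The longest path through Rehearsal is only 10 days, so Rehearsal has float 1.
That remains the longest chain; total 11 days.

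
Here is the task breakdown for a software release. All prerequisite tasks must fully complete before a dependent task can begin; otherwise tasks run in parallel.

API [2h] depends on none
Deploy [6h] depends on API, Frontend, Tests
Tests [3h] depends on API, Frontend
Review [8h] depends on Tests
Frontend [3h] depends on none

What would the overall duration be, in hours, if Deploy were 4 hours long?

14

The binding path is Frontend→Tests→Review = 3+3+8 = 14; finish at 14 hours.
The longest path through Deploy is only 12 hours, so Deploy has float 2.
The critical path is still Frontend→Tests→Review; finish is now 14 hours.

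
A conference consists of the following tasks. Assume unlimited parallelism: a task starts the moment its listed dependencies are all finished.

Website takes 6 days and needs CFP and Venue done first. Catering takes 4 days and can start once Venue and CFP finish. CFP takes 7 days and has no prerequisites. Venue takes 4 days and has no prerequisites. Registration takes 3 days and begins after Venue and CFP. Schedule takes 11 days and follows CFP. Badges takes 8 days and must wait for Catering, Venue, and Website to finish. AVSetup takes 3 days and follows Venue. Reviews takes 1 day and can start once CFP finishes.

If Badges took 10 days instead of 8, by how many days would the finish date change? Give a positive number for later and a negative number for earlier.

2

Actual critical path: CFP→Website→Badges = 7+6+8 = 21 ⇒ 21 days.
Since Badges is critical, the +2 change carries straight to that chain (now 23 days).
No other chain overtakes it, so the finish is 23 days.
Change in finish: 23 − 21 = +2 days.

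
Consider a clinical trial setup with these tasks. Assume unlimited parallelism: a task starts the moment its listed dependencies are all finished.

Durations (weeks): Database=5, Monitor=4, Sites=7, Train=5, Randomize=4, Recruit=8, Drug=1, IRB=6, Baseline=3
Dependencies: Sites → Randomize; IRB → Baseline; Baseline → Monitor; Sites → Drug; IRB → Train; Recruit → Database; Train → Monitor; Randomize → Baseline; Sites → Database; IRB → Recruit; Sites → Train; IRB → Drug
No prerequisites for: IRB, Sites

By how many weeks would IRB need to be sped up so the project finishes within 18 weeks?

1

Current finish: 19 weeks; target: 18.
IRB is on every critical path, so each week cut from IRB cuts the finish by one (this holds down to a finish of 18).
Need 19 − 18 = 1 week off IRB → IRB becomes 5 weeks, finish becomes 18.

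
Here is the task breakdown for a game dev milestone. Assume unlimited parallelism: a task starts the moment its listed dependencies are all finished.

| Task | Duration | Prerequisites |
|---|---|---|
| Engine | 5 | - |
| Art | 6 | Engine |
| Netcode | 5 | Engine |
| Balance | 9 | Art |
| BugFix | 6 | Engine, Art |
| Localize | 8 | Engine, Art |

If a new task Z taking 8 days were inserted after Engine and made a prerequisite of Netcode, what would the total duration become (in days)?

Originally the job takes 20 days.
With Z inserted, Netcode now waits for max(Engine, Z).
New critical path: Engine→Art→Balance = 5+6+9 = 20 ⇒ 20 days.

20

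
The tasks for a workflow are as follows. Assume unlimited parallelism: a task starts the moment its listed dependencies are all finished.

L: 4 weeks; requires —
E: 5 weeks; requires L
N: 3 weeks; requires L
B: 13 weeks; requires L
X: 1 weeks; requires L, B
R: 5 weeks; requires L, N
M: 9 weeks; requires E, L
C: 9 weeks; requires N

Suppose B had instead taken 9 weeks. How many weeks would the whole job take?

18

As given, the longest chain is L→B→X = 4+13+1 = 18, so the finish is 18 weeks.
B lies on that path, so at 9 weeks the path becomes 14 weeks.
New critical path: L→E→M = 4+5+9 = 18 ⇒ 18 weeks.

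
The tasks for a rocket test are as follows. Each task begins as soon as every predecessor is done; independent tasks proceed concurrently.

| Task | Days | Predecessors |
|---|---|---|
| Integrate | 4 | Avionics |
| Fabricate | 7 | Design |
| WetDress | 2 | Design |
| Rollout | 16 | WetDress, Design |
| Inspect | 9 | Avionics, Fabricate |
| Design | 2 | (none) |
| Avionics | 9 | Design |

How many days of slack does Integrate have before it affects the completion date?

Design→Avionics→Inspect = 2+9+9 = 20 sets the makespan at 20 days.
The longest chain containing Integrate totals 15 days.
Slack of Integrate = 16 − 11 = 5 days.

5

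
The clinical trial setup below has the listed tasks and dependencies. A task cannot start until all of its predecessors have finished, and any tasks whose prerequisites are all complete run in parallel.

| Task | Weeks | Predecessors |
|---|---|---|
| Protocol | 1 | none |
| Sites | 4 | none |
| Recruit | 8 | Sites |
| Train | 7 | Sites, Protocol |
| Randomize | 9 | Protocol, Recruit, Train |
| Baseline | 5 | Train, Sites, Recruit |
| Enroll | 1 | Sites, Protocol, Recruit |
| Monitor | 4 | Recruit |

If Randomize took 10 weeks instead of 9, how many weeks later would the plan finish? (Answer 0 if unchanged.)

Baseline: Sites→Recruit→Randomize = 4+8+9 = 21 → 21 weeks.
Since Randomize is critical, the +1 change carries straight to that chain (now 22 weeks).
That remains the longest chain; total 22 weeks.
Change in finish: 22 − 21 = +1 weeks.

1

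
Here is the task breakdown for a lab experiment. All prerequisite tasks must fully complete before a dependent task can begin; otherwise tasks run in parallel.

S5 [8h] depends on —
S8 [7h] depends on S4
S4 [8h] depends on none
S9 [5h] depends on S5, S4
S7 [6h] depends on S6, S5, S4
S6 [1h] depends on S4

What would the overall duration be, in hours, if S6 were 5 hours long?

Baseline: S4→S6→S7 = 8+1+6 = 15 → 15 hours.
Since S6 is critical, the +4 change carries straight to that chain (now 19 hours).
That remains the longest chain; total 19 hours.

19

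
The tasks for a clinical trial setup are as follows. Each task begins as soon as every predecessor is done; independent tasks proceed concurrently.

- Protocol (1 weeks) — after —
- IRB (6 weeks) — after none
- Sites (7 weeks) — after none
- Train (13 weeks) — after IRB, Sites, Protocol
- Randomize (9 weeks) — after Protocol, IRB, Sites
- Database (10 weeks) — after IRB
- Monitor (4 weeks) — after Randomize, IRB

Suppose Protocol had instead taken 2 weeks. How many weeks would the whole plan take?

20

The binding path is Sites→Train = 7+13 = 20; finish at 20 weeks.
The longest path through Protocol is only 14 weeks, so Protocol has float 6.
The critical path is still Sites→Train; finish is now 20 weeks.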